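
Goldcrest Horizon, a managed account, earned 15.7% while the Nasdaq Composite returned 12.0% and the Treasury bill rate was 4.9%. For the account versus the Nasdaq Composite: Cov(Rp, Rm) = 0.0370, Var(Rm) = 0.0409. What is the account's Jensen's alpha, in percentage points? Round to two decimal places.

4.38

β = Cov / Var = 0.0370 / 0.0409 = 0.9046
E[R] = Rf + β(Rm − Rf) = 4.9% + 0.9046 × (12.0% − 4.9%) = 11.3227%
α = Rp − E[R] = 15.7% − 11.3227% = 4.3773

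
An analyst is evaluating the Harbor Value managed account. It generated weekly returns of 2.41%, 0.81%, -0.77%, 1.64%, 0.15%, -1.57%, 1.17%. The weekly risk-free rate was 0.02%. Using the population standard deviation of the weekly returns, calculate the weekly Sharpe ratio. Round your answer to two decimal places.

Mean return r̄ = 3.840 / 7 = 0.5486%
Σ(r − r̄)² = 11.4965; population σ = √(11.4965/7) = 1.2815%
Sharpe = (r̄ − rf) / σ = (0.5486 − 0.02) / 1.2815 = 0.5286 / 1.2815 = 0.4125

0.41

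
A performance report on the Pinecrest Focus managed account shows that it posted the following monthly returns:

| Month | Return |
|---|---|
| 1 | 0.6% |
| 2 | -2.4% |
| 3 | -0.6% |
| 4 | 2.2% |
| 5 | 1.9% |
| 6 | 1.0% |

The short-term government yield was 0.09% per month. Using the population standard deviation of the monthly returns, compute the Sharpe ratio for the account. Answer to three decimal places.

0.230

Mean return μ = 2.70 / 6 = 0.4500%
Σ(r − μ)² = 14.7150; population σ = √(14.7150/6) = 1.5660%
Sharpe = (μ − rf) / σ = (0.4500 − 0.09) / 1.5660 = 0.3600 / 1.5660 = 0.2299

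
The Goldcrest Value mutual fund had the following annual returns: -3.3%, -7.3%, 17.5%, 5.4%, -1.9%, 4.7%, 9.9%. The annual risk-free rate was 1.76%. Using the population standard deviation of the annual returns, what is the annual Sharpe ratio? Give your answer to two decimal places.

0.23

r̄ = (-3.3 − 7.3 + 17.5 + 5.4 − 1.9 + 4.7 + 9.9) / 7 = 25.00 / 7 = 3.5714%
Population std dev = √[434.0143 / 7] = 7.8741%
Sharpe = (r̄ − rf) / σ = (3.5714 − 1.76) / 7.8741 = 1.8114 / 7.8741 = 0.2300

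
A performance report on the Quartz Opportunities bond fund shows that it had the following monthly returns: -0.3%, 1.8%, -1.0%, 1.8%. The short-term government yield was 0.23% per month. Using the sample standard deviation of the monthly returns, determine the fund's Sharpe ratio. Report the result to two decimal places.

0.24

r̄ = (-0.3 + 1.8 − 1 + 1.8) / 4 = 0.5750%
Sample std dev = √[6.2475 / 3] = 1.4431%
Sharpe = (r̄ − rf) / σ = (0.5750 − 0.23) / 1.4431 = 0.3450 / 1.4431 = 0.2391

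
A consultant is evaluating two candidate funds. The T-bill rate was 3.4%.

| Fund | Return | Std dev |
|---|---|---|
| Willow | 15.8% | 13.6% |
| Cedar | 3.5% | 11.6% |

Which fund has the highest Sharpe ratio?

Willow

Willow: Sharpe ratio = (15.8% − 3.4%) / 13.6% = 0.912
Cedar: Sharpe ratio = (3.5% − 3.4%) / 11.6% = 0.009
Highest: Willow (0.912).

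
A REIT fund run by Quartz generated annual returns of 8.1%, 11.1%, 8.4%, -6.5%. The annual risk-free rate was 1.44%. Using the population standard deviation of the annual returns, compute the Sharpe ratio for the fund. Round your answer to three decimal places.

0.556

Mean return r̄ = 21.10 / 4 = 5.2750%
Population std dev = √[190.3275 / 4] = 6.8980%
Sharpe = (r̄ − rf) / σ = (5.2750 − 1.44) / 6.8980 = 3.8350 / 6.8980 = 0.5560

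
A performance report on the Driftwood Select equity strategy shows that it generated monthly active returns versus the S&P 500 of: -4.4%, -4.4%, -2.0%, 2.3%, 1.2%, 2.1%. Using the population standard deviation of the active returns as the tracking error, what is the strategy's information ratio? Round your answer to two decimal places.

-0.30

Mean return r̄ = -5.20 / 6 = -0.8667%
Population σ = √[Σ(r − r̄)² / 6] = √[49.3533 / 6] = √8.2256 = 2.8680%
IR = r̄ / tracking error = -0.8667 / 2.8680 = -0.3022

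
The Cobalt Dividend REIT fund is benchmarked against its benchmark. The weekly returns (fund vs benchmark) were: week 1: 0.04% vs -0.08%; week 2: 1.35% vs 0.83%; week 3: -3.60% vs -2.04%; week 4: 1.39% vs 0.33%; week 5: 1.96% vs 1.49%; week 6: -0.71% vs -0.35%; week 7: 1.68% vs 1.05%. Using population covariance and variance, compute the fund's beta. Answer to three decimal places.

r̄p = 0.3014%,  r̄m = 0.1757%
Cov = Σ(rp − r̄p)(rm − r̄m) / 7 = 1.9260
Var(rm) = Σ(rm − r̄m)² / 7 = 1.1707
β = Cov / Var = 1.9260 / 1.1707 = 1.6452

1.645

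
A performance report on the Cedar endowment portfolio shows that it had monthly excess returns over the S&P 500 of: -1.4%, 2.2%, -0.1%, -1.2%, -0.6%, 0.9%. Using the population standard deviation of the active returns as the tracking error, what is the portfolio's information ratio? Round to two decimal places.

r̄ = (-1.4 + 2.2 − 0.1 − 1.2 − 0.6 + 0.9) / 6 = -0.0333%
Population σ = √[Σ(r − r̄)² / 6] = √[9.4133 / 6] = √1.5689 = 1.2526%
IR = r̄ / tracking error = -0.0333 / 1.2526 = -0.0266

-0.03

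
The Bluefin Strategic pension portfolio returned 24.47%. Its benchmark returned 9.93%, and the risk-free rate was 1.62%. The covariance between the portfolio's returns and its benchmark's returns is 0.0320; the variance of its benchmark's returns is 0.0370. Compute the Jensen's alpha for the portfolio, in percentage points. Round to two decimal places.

15.66

β = Cov / Var = 0.0320 / 0.0370 = 0.8649
E[R] = Rf + β(Rm − Rf) = 1.62% + 0.8649 × (9.93% − 1.62%) = 8.8073%
α = Rp − E[R] = 24.47% − 8.8073% = 15.6627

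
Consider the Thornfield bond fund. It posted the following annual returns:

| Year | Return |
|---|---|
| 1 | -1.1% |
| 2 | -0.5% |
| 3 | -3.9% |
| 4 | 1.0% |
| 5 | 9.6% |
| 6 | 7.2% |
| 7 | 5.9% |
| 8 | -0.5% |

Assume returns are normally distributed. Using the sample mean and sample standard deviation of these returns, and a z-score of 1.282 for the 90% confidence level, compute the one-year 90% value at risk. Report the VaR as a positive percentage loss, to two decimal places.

Mean return r̄ = 17.70 / 8 = 2.2125%
Σ(r − r̄)² = (-1.1 − 2.2125)² + (-0.5 − 2.2125)² + … = 157.5688
sample σ = √(157.5688 / 7) = √22.5098 = 4.7444%
VaR = −(r̄ − z·σ) = −(2.2125 − 1.282 × 4.7444) = −(-3.8698) = 3.8698%

3.87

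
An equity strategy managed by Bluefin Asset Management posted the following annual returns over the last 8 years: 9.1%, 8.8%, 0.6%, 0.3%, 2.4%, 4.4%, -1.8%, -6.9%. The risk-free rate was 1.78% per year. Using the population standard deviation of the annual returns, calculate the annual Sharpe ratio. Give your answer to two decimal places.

0.07

Mean return μ = 16.90 / 8 = 2.1125%
Σ(r − μ)² = (9.1 − 2.1125)² + (8.8 − 2.1125)² + … = 200.9688
σ = √[200.9688 / 8] = 5.0121%
Sharpe = (μ − rf) / σ = (2.1125 − 1.78) / 5.0121 = 0.3325 / 5.0121 = 0.0663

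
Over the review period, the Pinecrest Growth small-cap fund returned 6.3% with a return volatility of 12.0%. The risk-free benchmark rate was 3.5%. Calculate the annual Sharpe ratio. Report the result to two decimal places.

0.23

Sharpe = (Rp − Rf) / σp = (6.3% − 3.5%) / 12.0% = 2.80% / 12.0% = 0.2333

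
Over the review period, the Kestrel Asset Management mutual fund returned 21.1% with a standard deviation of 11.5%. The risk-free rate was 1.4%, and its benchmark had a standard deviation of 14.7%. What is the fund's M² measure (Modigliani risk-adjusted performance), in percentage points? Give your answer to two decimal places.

26.58

Sharpe = (Rp − Rf) / σp = (21.1% − 1.4%) / 11.5% = 1.7130
M² = Rf + Sharpe × σm = 1.4% + 1.7130 × 14.7% = 26.5811%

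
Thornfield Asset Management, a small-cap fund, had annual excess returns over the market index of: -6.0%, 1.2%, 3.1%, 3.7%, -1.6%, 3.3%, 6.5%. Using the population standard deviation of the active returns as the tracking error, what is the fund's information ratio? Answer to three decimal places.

0.383

r̄ = (-6 + 1.2 + 3.1 + 3.7 − 1.6 + 3.3 + 6.5) / 7 = 1.4571%
Σ(r − r̄)² = 101.5771; population σ = √(101.5771/7) = 3.8093%
IR = r̄ / tracking error = 1.4571 / 3.8093 = 0.3825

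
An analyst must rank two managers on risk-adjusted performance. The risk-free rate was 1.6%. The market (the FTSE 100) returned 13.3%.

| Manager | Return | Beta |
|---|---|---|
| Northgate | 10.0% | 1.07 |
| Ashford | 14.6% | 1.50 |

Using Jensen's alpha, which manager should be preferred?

Northgate: α = 10.0% − [1.6% + 1.07 × (13.3% − 1.6%)] = -4.119
Ashford: α = 14.6% − [1.6% + 1.50 × (13.3% − 1.6%)] = -4.550
Highest: Northgate (-4.119).

Northgate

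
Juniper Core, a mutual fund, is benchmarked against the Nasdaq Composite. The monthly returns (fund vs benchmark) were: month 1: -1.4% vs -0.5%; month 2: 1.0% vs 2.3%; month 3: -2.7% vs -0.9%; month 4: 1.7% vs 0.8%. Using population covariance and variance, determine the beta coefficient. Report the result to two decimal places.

1.18

r̄p = -0.3500%,  r̄m = 0.4250%
Cov = Σ(rp − r̄p)(rm − r̄m) / 4 = 1.8463
Var(rm) = Σ(rm − r̄m)² / 4 = 1.5669
β = Cov / Var = 1.8463 / 1.5669 = 1.1783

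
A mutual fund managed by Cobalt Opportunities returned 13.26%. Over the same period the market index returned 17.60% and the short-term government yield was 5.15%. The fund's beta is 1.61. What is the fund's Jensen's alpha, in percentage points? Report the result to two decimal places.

-11.93

CAPM expected return = Rf + β(Rm − Rf) = 5.15% + 1.61 × (17.60% − 5.15%) = 5.15 + 1.61 × 12.45 = 25.1945%
Jensen's α = Rp − E[R] = 13.26% − 25.1945% = -11.9345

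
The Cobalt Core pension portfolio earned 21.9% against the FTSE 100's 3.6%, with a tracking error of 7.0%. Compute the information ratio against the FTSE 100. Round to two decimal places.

2.61

IR = (Rp − Rb) / TE = (21.9% − 3.6%) / 7.0% = 18.30% / 7.0% = 2.6143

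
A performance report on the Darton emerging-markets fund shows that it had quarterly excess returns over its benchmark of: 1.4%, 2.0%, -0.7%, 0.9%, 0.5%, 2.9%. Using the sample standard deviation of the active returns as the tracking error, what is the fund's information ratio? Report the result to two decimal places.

0.94

μ = (1.4 + 2 − 0.7 + 0.9 + 0.5 + 2.9) / 6 = 1.1667%
Sample std dev = √[7.7533 / 5] = 1.2453%
IR = μ / tracking error = 1.1667 / 1.2453 = 0.9369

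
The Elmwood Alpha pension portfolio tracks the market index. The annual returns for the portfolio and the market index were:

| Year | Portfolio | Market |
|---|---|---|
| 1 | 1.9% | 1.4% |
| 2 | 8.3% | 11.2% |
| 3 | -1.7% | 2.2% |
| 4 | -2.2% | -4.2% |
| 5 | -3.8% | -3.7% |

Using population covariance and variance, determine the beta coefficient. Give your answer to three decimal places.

0.725

r̄p = 0.5000%,  r̄m = 1.3800%
Cov = Σ(rp − r̄p)(rm − r̄m) / 5 = 22.3460
Var(rm) = Σ(rm − r̄m)² / 5 = 30.8096
β = Cov / Var = 22.3460 / 30.8096 = 0.7253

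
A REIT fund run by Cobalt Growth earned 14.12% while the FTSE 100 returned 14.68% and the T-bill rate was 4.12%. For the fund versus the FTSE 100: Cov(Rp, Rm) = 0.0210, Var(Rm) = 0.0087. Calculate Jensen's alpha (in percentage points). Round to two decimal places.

-15.49

β = Cov / Var = 0.0210 / 0.0087 = 2.4138
E[R] = Rf + β(Rm − Rf) = 4.12% + 2.4138 × (14.68% − 4.12%) = 29.6097%
α = Rp − E[R] = 14.12% − 29.6097% = -15.4897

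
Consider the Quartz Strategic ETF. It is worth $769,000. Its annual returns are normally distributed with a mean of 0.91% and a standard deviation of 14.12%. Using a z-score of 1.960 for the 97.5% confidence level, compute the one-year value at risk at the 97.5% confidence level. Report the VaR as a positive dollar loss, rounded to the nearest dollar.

$205,824

Return at the 97.5% tail: μ − z·σ = 0.91% − 1.960 × 14.12% = 0.91 − 27.6752 = -26.7652%
VaR = −(-26.7652%) × $769,000 = 26.7652% × $769,000 = $205,824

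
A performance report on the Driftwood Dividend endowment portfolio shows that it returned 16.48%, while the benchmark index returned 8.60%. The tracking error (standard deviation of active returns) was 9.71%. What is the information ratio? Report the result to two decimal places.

IR = (Rp − Rb) / TE = (16.48% − 8.60%) / 9.71% = 7.88% / 9.71% = 0.8115

0.81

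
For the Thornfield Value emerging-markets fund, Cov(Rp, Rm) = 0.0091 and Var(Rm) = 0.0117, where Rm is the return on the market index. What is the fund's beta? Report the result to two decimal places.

0.78

β = Cov(Rp, Rm) / Var(Rm) = 0.0091 / 0.0117 = 0.7778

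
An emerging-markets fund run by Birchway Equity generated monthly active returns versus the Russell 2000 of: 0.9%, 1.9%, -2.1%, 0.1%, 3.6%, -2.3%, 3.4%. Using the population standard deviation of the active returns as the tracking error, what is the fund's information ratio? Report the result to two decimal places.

r̄ = (0.9 + 1.9 − 2.1 + 0.1 + 3.6 − 2.3 + 3.4) / 7 = 5.50 / 7 = 0.7857%
Population std dev = √[34.3286 / 7] = 2.2145%
IR = r̄ / tracking error = 0.7857 / 2.2145 = 0.3548

0.35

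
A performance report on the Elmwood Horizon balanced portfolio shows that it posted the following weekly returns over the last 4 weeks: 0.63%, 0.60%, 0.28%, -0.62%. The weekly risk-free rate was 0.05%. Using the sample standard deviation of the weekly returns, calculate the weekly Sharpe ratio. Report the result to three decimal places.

Mean return μ = 0.890 / 4 = 0.2225%
Σ(r − μ)² = (0.63 − 0.2225)² + (0.6 − 0.2225)² + … = 1.0217
sample σ = √(1.0217 / 3) = √0.3406 = 0.5836%
Sharpe = (μ − rf) / σ = (0.2225 − 0.05) / 0.5836 = 0.1725 / 0.5836 = 0.2956

0.296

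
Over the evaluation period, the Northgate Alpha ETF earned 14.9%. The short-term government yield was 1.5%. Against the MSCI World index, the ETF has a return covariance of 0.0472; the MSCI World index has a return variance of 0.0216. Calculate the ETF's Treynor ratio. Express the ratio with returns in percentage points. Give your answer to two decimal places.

β = Cov / Var = 0.0472 / 0.0216 = 2.1852
Treynor = (Rp − Rf) / β = (14.9% − 1.5%) / 2.1852 = 13.40 / 2.1852 = 6.1322

6.13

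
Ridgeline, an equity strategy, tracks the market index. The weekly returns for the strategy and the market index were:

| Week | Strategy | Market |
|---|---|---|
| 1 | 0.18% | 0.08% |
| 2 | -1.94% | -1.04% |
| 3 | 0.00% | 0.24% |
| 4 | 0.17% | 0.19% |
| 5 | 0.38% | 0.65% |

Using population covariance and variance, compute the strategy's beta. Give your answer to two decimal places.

1.46

r̄p = -0.2420%,  r̄m = 0.0240%
Cov = Σ(rp − r̄p)(rm − r̄m) / 5 = 0.4681
Var(rm) = Σ(rm − r̄m)² / 5 = 0.3203
β = Cov / Var = 0.4681 / 0.3203 = 1.4614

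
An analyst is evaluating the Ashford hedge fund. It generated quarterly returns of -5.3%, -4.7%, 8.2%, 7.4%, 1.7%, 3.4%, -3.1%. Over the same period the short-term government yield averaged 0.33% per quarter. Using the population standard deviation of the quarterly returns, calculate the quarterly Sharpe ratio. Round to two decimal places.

r̄ = (-5.3 − 4.7 + 8.2 + 7.4 + 1.7 + 3.4 − 3.1) / 7 = 7.60 / 7 = 1.0857%
Σ(r − r̄)² = 187.9886; population σ = √(187.9886/7) = 5.1822%
Sharpe = (r̄ − rf) / σ = (1.0857 − 0.33) / 5.1822 = 0.7557 / 5.1822 = 0.1458

0.15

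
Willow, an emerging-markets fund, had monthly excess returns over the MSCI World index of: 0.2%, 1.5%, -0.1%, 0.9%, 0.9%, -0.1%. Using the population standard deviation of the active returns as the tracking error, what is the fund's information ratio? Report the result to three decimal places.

Mean return μ = 3.30 / 6 = 0.5500%
Population std dev = √[2.1150 / 6] = 0.5937%
IR = μ / tracking error = 0.5500 / 0.5937 = 0.9264

0.926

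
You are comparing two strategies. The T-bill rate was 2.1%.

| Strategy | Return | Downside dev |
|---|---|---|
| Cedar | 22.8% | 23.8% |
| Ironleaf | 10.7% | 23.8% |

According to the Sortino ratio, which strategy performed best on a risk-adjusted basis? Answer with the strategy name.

Cedar

Cedar: Sortino ratio = (22.8% − 2.1%) / 23.8% = 0.870
Ironleaf: Sortino ratio = (10.7% − 2.1%) / 23.8% = 0.361
Highest: Cedar (0.870).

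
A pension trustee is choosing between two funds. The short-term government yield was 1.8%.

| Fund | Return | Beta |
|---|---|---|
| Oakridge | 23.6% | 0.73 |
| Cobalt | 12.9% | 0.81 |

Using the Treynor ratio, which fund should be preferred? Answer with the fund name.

Oakridge: Treynor = (23.6% − 1.8%) / 0.73 = 29.863
Cobalt: Treynor = (12.9% − 1.8%) / 0.81 = 13.704
Highest: Oakridge (29.863).

Oakridge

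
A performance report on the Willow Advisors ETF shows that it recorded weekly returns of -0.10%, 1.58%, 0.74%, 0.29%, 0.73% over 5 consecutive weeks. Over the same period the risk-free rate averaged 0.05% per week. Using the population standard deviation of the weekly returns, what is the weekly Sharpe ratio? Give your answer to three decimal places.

1.067

μ = (-0.1 + 1.58 + 0.74 + 0.29 + 0.73) / 5 = 3.240 / 5 = 0.6480%
Population std dev = √[1.5715 / 5] = 0.5606%
Sharpe = (μ − rf) / σ = (0.6480 − 0.05) / 0.5606 = 0.5980 / 0.5606 = 1.0667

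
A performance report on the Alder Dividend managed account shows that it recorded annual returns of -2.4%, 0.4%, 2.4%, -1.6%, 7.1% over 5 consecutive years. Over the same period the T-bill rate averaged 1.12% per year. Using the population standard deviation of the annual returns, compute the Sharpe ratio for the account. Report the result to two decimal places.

Mean return μ = 5.90 / 5 = 1.1800%
Σ(r − μ)² = 57.6880; population σ = √(57.6880/5) = 3.3967%
Sharpe = (μ − rf) / σ = (1.1800 − 1.12) / 3.3967 = 0.0600 / 3.3967 = 0.0177

0.02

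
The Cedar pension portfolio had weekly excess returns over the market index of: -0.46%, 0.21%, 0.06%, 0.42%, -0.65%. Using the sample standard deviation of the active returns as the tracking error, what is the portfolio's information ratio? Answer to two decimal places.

-0.19

μ = (-0.46 + 0.21 + 0.06 + 0.42 − 0.65) / 5 = -0.0840%
Sample std dev = √[0.8229 / 4] = 0.4536%
IR = μ / tracking error = -0.0840 / 0.4536 = -0.1852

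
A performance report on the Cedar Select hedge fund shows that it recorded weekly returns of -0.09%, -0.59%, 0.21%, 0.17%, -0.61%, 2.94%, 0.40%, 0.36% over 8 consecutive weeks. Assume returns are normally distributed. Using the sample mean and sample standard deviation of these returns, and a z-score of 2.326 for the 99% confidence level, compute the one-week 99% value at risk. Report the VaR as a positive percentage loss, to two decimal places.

2.25

r̄ = (-0.09 − 0.59 + 0.21 + 0.17 − 0.61 + 2.94 + 0.4 + 0.36) / 8 = 2.790 / 8 = 0.3488%
Sample σ = √[Σ(r − r̄)² / 7] = √[8.7615 / 7] = √1.2516 = 1.1187%
VaR = −(r̄ − z·σ) = −(0.3488 − 2.326 × 1.1187) = −(-2.2533) = 2.2533%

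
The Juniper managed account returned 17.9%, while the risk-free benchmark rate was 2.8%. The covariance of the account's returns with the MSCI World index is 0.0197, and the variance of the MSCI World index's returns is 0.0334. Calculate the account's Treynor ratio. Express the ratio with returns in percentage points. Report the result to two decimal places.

25.60

β = Cov / Var = 0.0197 / 0.0334 = 0.5898
Treynor = (Rp − Rf) / β = (17.9% − 2.8%) / 0.5898 = 15.10 / 0.5898 = 25.6019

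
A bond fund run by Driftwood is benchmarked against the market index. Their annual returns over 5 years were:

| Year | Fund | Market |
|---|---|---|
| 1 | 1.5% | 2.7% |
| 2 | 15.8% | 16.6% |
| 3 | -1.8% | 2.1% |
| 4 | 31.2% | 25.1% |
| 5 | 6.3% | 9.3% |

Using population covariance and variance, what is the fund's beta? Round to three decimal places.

r̄p = 10.6000%,  r̄m = 11.1600%
Cov = Σ(rp − r̄p)(rm − r̄m) / 5 = 102.5560
Var(rm) = Σ(rm − r̄m)² / 5 = 76.2064
β = Cov / Var = 102.5560 / 76.2064 = 1.3458

1.346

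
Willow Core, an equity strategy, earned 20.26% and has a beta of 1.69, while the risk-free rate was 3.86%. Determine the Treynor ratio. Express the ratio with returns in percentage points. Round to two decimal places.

Treynor = (Rp − Rf) / β = (20.26% − 3.86%) / 1.69 = 16.40 / 1.69 = 9.7041

9.70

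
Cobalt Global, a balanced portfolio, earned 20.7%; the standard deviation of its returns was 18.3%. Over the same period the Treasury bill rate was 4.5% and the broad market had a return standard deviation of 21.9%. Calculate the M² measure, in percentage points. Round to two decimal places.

Sharpe = (Rp − Rf) / σp = (20.7% − 4.5%) / 18.3% = 0.8852
M² = Rf + Sharpe × σm = 4.5% + 0.8852 × 21.9% = 23.8859%

23.89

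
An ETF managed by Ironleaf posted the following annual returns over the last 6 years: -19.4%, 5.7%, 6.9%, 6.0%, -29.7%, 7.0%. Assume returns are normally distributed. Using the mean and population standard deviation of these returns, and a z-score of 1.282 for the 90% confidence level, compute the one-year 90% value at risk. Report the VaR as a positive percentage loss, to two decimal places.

Mean return μ = -23.50 / 6 = -3.9167%
Population std dev = √[1331.5083 / 6] = 14.8969%
VaR = −(μ − z·σ) = −(-3.9167 − 1.282 × 14.8969) = −(-23.0145) = 23.0145%

23.01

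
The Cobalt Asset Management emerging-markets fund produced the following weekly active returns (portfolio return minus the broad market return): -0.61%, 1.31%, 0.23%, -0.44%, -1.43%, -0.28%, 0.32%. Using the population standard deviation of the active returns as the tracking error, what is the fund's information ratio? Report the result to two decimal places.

-0.16

r̄ = (-0.61 + 1.31 + 0.23 − 0.44 − 1.43 − 0.28 + 0.32) / 7 = -0.1286%
Σ(r − r̄)² = 4.4447; population σ = √(4.4447/7) = 0.7968%
IR = r̄ / tracking error = -0.1286 / 0.7968 = -0.1614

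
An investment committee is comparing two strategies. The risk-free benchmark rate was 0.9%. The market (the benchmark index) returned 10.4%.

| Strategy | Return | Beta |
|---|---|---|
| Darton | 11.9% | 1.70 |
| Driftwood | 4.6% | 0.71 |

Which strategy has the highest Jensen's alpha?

Driftwood

Darton: α = 11.9% − [0.9% + 1.70 × (10.4% − 0.9%)] = -5.150
Driftwood: α = 4.6% − [0.9% + 0.71 × (10.4% − 0.9%)] = -3.045
Highest: Driftwood (-3.045).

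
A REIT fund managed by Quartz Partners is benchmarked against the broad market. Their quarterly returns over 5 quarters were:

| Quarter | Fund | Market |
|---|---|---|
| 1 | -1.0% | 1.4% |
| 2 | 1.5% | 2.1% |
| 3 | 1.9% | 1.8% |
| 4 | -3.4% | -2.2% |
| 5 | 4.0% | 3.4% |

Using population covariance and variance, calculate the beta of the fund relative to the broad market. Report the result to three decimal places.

r̄p = 0.6000%,  r̄m = 1.3000%
Cov = Σ(rp − r̄p)(rm − r̄m) / 5 = 4.4700
Var(rm) = Σ(rm − r̄m)² / 5 = 3.5120
β = Cov / Var = 4.4700 / 3.5120 = 1.2728

1.273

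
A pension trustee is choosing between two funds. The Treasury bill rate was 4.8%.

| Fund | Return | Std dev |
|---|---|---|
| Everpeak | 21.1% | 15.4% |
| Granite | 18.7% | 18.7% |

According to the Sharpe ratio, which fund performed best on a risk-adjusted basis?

Everpeak

Everpeak: Sharpe ratio = (21.1% − 4.8%) / 15.4% = 1.058
Granite: Sharpe ratio = (18.7% − 4.8%) / 18.7% = 0.743
Highest: Everpeak (1.058).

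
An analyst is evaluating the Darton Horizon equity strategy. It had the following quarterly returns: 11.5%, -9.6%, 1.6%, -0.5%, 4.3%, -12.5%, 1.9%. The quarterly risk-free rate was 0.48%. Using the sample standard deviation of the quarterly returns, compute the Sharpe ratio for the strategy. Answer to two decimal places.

μ = (11.5 − 9.6 + 1.6 − 0.5 + 4.3 − 12.5 + 1.9) / 7 = -0.4714%
Sample σ = √[Σ(r − μ)² / 6] = √[404.0143 / 6] = √67.3357 = 8.2058%
Sharpe = (μ − rf) / σ = (-0.4714 − 0.48) / 8.2058 = -0.9514 / 8.2058 = -0.1159

-0.12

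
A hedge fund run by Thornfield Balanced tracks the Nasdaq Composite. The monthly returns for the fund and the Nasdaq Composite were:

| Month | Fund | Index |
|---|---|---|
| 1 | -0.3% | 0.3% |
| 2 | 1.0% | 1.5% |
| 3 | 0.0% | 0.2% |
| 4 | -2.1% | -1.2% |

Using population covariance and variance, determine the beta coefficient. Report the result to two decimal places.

1.15

r̄p = -0.3500%,  r̄m = 0.2000%
Cov = Σ(rp − r̄p)(rm − r̄m) / 4 = 1.0525
Var(rm) = Σ(rm − r̄m)² / 4 = 0.9150
β = Cov / Var = 1.0525 / 0.9150 = 1.1503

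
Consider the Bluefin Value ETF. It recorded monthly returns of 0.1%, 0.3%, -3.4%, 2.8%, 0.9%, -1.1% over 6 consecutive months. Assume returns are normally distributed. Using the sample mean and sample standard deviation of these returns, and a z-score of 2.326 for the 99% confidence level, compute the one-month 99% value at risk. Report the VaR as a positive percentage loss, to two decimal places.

r̄ = (0.1 + 0.3 − 3.4 + 2.8 + 0.9 − 1.1) / 6 = -0.40 / 6 = -0.0667%
Σ(r − r̄)² = (0.1 − (-0.0667))² + (0.3 − (-0.0667))² + (-3.4 − (-0.0667))² + … = 21.4933
sample σ = √(21.4933 / 5) = √4.2987 = 2.0733%
VaR = −(r̄ − z·σ) = −(-0.0667 − 2.326 × 2.0733) = −(-4.8892) = 4.8892%

4.89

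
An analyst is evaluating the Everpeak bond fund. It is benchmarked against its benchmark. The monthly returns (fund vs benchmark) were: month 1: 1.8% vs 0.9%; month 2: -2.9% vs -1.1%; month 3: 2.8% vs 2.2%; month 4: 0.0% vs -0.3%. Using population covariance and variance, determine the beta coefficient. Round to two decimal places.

1.65

r̄p = 0.4250%,  r̄m = 0.4250%
Cov = Σ(rp − r̄p)(rm − r̄m) / 4 = 2.5619
Var(rm) = Σ(rm − r̄m)² / 4 = 1.5569
β = Cov / Var = 2.5619 / 1.5569 = 1.6455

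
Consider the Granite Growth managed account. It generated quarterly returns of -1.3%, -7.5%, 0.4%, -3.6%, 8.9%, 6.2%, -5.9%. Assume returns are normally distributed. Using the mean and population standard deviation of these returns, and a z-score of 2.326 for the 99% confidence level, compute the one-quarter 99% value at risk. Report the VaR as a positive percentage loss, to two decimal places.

Mean return r̄ = -2.80 / 7 = -0.4000%
Σ(r − r̄)² = (-1.3 − (-0.4000))² + (-7.5 − (-0.4000))² + (0.4 − (-0.4000))² + … = 222.4000
σ = √[222.4000 / 7] = 5.6366%
VaR = −(r̄ − z·σ) = −(-0.4000 − 2.326 × 5.6366) = −(-13.5107) = 13.5107%

13.51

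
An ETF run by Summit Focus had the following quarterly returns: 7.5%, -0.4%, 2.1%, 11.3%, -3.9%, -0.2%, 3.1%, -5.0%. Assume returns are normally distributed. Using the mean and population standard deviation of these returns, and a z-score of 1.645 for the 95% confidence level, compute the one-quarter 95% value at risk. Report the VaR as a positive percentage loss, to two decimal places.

6.66

Mean return μ = 14.50 / 8 = 1.8125%
Σ(r − μ)² = (7.5 − 1.8125)² + (-0.4 − 1.8125)² + … = 212.0888
σ = √[212.0888 / 8] = 5.1489%
VaR = −(μ − z·σ) = −(1.8125 − 1.645 × 5.1489) = −(-6.6574) = 6.6574%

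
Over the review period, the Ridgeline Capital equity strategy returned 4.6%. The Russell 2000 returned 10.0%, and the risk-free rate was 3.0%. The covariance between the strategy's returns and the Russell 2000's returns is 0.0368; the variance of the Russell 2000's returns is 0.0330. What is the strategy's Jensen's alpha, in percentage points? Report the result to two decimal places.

β = Cov / Var = 0.0368 / 0.0330 = 1.1152
E[R] = Rf + β(Rm − Rf) = 3.0% + 1.1152 × (10.0% − 3.0%) = 10.8064%
α = Rp − E[R] = 4.6% − 10.8064% = -6.2064

-6.21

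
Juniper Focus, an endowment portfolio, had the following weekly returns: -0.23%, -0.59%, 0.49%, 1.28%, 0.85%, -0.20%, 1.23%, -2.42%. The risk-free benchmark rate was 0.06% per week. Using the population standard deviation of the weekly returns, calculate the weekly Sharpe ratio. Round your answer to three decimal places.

-0.008

r̄ = (-0.23 − 0.59 + 0.49 + 1.28 + 0.85 − 0.2 + 1.23 − 2.42) / 8 = 0.0513%
Σ(r − r̄)² = (-0.23 − 0.0513)² + (-0.59 − 0.0513)² + (0.49 − 0.0513)² + … = 10.3903
population σ = √(10.3903 / 8) = √1.2988 = 1.1396%
Sharpe = (r̄ − rf) / σ = (0.0513 − 0.06) / 1.1396 = -0.0087 / 1.1396 = -0.0076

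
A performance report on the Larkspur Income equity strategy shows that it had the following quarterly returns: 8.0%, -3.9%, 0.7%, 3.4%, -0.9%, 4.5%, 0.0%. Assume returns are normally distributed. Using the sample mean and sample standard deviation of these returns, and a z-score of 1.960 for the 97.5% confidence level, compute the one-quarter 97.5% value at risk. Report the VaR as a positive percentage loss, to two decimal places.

r̄ = (8 − 3.9 + 0.7 + 3.4 − 0.9 + 4.5 + 0) / 7 = 1.6857%
Σ(r − r̄)² = 92.4286; sample σ = √(92.4286/6) = 3.9249%
VaR = −(r̄ − z·σ) = −(1.6857 − 1.960 × 3.9249) = −(-6.0071) = 6.0071%

6.01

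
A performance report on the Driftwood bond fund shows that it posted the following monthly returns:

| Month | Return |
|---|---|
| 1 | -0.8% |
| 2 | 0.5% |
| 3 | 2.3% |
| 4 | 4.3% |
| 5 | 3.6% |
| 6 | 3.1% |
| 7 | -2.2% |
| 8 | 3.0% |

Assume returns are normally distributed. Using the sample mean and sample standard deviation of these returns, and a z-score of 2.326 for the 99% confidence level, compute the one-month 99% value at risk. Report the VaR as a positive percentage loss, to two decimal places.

μ = (-0.8 + 0.5 + 2.3 + 4.3 + 3.6 + 3.1 − 2.2 + 3) / 8 = 1.7250%
Sample std dev = √[37.2750 / 7] = 2.3076%
VaR = −(μ − z·σ) = −(1.7250 − 2.326 × 2.3076) = −(-3.6425) = 3.6425%

3.64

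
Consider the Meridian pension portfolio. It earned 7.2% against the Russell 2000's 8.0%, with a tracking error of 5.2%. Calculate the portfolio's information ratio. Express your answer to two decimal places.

IR = (Rp − Rb) / TE = (7.2% − 8.0%) / 5.2% = -0.80% / 5.2% = -0.1538

-0.15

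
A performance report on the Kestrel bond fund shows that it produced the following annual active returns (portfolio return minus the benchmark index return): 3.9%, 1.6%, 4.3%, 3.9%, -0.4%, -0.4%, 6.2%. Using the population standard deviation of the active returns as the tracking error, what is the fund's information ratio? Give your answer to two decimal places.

1.17

μ = (3.9 + 1.6 + 4.3 + 3.9 − 0.4 − 0.4 + 6.2) / 7 = 19.10 / 7 = 2.7286%
Population σ = √[Σ(r − μ)² / 7] = √[38.1143 / 7] = √5.4449 = 2.3334%
IR = μ / tracking error = 2.7286 / 2.3334 = 1.1694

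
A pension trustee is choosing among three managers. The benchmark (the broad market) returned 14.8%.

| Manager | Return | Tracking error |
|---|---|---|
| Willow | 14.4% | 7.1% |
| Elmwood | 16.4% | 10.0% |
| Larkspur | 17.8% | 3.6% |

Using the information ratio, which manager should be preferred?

Larkspur

Willow: IR = (14.4% − 14.8%) / 7.1% = -0.056
Elmwood: IR = (16.4% − 14.8%) / 10.0% = 0.160
Larkspur: IR = (17.8% − 14.8%) / 3.6% = 0.833
Highest: Larkspur (0.833).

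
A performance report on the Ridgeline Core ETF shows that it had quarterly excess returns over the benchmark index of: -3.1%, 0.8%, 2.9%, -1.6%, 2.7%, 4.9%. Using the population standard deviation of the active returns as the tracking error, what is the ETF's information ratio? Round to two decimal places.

μ = (-3.1 + 0.8 + 2.9 − 1.6 + 2.7 + 4.9) / 6 = 6.60 / 6 = 1.1000%
Population std dev = √[45.2600 / 6] = 2.7465%
IR = μ / tracking error = 1.1000 / 2.7465 = 0.4005

0.40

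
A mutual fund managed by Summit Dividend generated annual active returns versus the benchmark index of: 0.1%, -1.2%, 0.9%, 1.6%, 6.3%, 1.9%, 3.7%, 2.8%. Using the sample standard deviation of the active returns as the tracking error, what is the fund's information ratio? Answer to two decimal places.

r̄ = (0.1 − 1.2 + 0.9 + 1.6 + 6.3 + 1.9 + 3.7 + 2.8) / 8 = 16.10 / 8 = 2.0125%
Σ(r − r̄)² = 37.2488; sample σ = √(37.2488/7) = 2.3068%
IR = r̄ / tracking error = 2.0125 / 2.3068 = 0.8724

0.87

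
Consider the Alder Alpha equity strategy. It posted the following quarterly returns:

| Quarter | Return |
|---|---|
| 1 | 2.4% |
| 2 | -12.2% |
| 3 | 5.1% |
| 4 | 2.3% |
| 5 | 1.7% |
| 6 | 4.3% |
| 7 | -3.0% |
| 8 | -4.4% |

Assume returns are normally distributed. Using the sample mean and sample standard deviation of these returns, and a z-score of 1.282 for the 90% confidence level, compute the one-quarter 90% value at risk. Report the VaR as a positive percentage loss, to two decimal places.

μ = (2.4 − 12.2 + 5.1 + 2.3 + 1.7 + 4.3 − 3 − 4.4) / 8 = -0.4750%
Σ(r − μ)² = (2.4 − (-0.4750))² + (-12.2 − (-0.4750))² + … = 233.8350
σ = √[233.8350 / 7] = 5.7797%
VaR = −(μ − z·σ) = −(-0.4750 − 1.282 × 5.7797) = −(-7.8846) = 7.8846%

7.88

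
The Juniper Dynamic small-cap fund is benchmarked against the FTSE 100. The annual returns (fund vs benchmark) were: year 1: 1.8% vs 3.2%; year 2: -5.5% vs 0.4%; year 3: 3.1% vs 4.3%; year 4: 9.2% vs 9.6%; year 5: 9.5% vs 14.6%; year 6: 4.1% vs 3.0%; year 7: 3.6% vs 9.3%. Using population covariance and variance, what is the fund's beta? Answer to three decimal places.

0.851

r̄p = 3.6857%,  r̄m = 6.3429%
Cov = Σ(rp − r̄p)(rm − r̄m) / 7 = 18.0063
Var(rm) = Σ(rm − r̄m)² / 7 = 21.1539
β = Cov / Var = 18.0063 / 21.1539 = 0.8512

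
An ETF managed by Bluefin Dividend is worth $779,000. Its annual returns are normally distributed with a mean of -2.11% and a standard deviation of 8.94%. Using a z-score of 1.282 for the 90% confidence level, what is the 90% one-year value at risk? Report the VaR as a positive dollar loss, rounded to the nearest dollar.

$105,719

Return at the 90% tail: μ − z·σ = -2.11% − 1.282 × 8.94% = -2.11 − 11.46108 = -13.57108%
VaR = −(-13.57108%) × $779,000 = 13.57108% × $779,000 = $105,719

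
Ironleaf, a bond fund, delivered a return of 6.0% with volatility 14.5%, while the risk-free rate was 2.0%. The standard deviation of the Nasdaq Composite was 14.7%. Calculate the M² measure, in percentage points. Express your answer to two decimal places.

6.06

Sharpe = (Rp − Rf) / σp = (6.0% − 2.0%) / 14.5% = 0.2759
M² = Rf + Sharpe × σm = 2.0% + 0.2759 × 14.7% = 6.0557%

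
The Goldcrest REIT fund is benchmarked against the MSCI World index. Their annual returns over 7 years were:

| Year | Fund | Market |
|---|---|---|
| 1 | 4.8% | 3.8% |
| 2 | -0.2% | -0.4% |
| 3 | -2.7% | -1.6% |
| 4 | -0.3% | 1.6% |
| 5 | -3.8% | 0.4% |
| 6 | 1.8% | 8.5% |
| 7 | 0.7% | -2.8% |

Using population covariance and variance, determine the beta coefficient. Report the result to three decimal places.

r̄p = 0.0429%,  r̄m = 1.3571%
Cov = Σ(rp − r̄p)(rm − r̄m) / 7 = 4.7961
Var(rm) = Σ(rm − r̄m)² / 7 = 12.4396
β = Cov / Var = 4.7961 / 12.4396 = 0.3856

0.386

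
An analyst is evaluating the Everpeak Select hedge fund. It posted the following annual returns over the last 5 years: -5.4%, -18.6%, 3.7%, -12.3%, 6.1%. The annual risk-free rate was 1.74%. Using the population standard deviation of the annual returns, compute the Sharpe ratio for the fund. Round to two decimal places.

-0.75

r̄ = (-5.4 − 18.6 + 3.7 − 12.3 + 6.1) / 5 = -26.50 / 5 = -5.3000%
Σ(r − r̄)² = 436.8600; population σ = √(436.8600/5) = 9.3473%
Sharpe = (r̄ − rf) / σ = (-5.3000 − 1.74) / 9.3473 = -7.0400 / 9.3473 = -0.7532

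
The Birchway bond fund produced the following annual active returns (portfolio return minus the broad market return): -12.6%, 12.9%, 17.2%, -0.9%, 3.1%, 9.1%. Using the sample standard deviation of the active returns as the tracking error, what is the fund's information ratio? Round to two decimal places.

0.45

r̄ = (-12.6 + 12.9 + 17.2 − 0.9 + 3.1 + 9.1) / 6 = 28.80 / 6 = 4.8000%
Σ(r − r̄)² = (-12.6 − 4.8000)² + (12.9 − 4.8000)² + (17.2 − 4.8000)² + … = 576.0000
sample σ = √(576.0000 / 5) = √115.2000 = 10.7331%
IR = r̄ / tracking error = 4.8000 / 10.7331 = 0.4472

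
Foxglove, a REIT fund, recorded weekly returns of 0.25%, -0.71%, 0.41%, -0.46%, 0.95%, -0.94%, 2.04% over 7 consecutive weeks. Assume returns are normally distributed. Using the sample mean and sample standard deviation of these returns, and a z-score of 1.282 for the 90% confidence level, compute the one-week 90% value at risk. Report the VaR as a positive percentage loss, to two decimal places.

1.12

μ = (0.25 − 0.71 + 0.41 − 0.46 + 0.95 − 0.94 + 2.04) / 7 = 1.540 / 7 = 0.2200%
Σ(r − μ)² = (0.25 − 0.2200)² + (-0.71 − 0.2200)² + … = 6.5552
σ = √[6.5552 / 6] = 1.0452%
VaR = −(μ − z·σ) = −(0.2200 − 1.282 × 1.0452) = −(-1.1199) = 1.1199%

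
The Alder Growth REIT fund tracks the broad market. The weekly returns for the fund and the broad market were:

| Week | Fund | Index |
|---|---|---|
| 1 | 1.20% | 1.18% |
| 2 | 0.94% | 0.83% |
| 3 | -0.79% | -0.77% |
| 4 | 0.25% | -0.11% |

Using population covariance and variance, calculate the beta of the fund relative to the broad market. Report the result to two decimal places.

r̄p = 0.4000%,  r̄m = 0.2825%
Cov = Σ(rp − r̄p)(rm − r̄m) / 4 = 0.5813
Var(rm) = Σ(rm − r̄m)² / 4 = 0.5918
β = Cov / Var = 0.5813 / 0.5918 = 0.9823

0.98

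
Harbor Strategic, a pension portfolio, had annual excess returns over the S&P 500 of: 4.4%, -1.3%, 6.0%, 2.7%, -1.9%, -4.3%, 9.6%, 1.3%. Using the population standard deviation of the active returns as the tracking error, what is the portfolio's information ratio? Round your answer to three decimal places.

0.482

μ = (4.4 − 1.3 + 6 + 2.7 − 1.9 − 4.3 + 9.6 + 1.3) / 8 = 2.0625%
Σ(r − μ)² = 146.2588; population σ = √(146.2588/8) = 4.2758%
IR = μ / tracking error = 2.0625 / 4.2758 = 0.4824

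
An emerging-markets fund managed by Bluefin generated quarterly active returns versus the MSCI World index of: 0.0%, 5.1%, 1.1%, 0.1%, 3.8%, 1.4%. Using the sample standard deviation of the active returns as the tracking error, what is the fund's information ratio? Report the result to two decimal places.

r̄ = (0 + 5.1 + 1.1 + 0.1 + 3.8 + 1.4) / 6 = 1.9167%
Σ(r − r̄)² = 21.5883; sample σ = √(21.5883/5) = 2.0779%
IR = r̄ / tracking error = 1.9167 / 2.0779 = 0.9224

0.92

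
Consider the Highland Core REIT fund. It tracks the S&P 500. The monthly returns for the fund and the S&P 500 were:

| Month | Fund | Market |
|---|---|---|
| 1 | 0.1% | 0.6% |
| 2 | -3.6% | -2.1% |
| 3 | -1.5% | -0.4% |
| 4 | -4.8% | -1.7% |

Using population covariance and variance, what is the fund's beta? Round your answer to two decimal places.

r̄p = -2.4500%,  r̄m = -0.9000%
Cov = Σ(rp − r̄p)(rm − r̄m) / 4 = 1.8900
Var(rm) = Σ(rm − r̄m)² / 4 = 1.1450
β = Cov / Var = 1.8900 / 1.1450 = 1.6507

1.65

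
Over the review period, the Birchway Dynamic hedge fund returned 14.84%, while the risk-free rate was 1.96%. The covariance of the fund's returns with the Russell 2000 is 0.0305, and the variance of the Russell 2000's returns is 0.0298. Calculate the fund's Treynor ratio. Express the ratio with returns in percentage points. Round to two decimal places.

β = Cov / Var = 0.0305 / 0.0298 = 1.0235
Treynor = (Rp − Rf) / β = (14.84% − 1.96%) / 1.0235 = 12.88 / 1.0235 = 12.5843

12.58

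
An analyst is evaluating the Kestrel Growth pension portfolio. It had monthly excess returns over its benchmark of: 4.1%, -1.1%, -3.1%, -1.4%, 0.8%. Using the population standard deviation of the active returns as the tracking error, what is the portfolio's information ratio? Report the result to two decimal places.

Mean return r̄ = -0.70 / 5 = -0.1400%
Σ(r − r̄)² = 30.1320; population σ = √(30.1320/5) = 2.4549%
IR = r̄ / tracking error = -0.1400 / 2.4549 = -0.0570

-0.06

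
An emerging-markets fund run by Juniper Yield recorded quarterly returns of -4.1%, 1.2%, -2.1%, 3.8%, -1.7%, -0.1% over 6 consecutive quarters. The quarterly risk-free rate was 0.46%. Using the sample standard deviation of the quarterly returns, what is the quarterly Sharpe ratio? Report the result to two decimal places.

Mean return r̄ = -3.00 / 6 = -0.5000%
Sample std dev = √[38.5000 / 5] = 2.7749%
Sharpe = (r̄ − rf) / σ = (-0.5000 − 0.46) / 2.7749 = -0.9600 / 2.7749 = -0.3460

-0.35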